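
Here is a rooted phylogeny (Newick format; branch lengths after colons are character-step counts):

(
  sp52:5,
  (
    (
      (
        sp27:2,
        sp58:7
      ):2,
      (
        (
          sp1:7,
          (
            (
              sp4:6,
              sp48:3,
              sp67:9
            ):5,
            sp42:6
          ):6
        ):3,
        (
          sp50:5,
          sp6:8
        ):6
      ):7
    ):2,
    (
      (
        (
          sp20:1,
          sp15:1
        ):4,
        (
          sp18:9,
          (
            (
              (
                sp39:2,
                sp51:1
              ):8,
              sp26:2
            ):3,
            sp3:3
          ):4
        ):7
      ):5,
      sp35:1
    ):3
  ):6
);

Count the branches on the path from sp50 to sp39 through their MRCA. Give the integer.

11

The MRCA of sp50 and sp39 is the node subtending (((sp27,sp58),((sp1,((sp4,sp48,sp67),sp42)),(sp50,sp6))),(((sp20,sp15),(sp18,(((sp39,sp51),sp26),sp3))),sp35)).
From sp50 up to that node: 4 branches. From sp39 up to the same node: 7 branches. Total: 4 + 7 = 11.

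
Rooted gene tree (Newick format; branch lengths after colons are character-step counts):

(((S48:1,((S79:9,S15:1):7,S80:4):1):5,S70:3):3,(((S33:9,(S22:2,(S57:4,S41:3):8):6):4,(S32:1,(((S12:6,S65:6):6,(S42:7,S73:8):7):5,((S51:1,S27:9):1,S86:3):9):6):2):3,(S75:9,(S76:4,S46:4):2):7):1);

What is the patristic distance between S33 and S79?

42

The path runs S33 → … → MRCA → … → S79; the MRCA is the root of the tree.
Branch lengths along that path: 9 + 4 + 3 + 1 + 3 + 5 + 1 + 7 + 9 = 42.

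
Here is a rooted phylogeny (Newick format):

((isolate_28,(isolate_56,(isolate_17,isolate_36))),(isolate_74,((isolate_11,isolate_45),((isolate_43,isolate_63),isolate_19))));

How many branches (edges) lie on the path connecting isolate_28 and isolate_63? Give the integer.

7

The MRCA of isolate_28 and isolate_63 is the root of the tree.
From isolate_28 up to that node: 2 branches. From isolate_63 up to the same node: 5 branches. Total: 2 + 5 = 7.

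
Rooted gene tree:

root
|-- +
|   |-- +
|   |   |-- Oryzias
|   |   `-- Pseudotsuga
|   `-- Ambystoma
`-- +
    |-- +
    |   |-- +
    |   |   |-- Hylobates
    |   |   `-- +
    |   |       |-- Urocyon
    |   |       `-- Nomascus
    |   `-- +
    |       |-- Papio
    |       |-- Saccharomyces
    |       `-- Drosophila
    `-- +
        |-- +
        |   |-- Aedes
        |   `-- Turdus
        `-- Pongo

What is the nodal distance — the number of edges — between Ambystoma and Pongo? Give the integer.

The MRCA of Ambystoma and Pongo is the root of the tree.
From Ambystoma up to that node: 2 branches. From Pongo up to the same node: 3 branches. Total: 2 + 3 = 5.

5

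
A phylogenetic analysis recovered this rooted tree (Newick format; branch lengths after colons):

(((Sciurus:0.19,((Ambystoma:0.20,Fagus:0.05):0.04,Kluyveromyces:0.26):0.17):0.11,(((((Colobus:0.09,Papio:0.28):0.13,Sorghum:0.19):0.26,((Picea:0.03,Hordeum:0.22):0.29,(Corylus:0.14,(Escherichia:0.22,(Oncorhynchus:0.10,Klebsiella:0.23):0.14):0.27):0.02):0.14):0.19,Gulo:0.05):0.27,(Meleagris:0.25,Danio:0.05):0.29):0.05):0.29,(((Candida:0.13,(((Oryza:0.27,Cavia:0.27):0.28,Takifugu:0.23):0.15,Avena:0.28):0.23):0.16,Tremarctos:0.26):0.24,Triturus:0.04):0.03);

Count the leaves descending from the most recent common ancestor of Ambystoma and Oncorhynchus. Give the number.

16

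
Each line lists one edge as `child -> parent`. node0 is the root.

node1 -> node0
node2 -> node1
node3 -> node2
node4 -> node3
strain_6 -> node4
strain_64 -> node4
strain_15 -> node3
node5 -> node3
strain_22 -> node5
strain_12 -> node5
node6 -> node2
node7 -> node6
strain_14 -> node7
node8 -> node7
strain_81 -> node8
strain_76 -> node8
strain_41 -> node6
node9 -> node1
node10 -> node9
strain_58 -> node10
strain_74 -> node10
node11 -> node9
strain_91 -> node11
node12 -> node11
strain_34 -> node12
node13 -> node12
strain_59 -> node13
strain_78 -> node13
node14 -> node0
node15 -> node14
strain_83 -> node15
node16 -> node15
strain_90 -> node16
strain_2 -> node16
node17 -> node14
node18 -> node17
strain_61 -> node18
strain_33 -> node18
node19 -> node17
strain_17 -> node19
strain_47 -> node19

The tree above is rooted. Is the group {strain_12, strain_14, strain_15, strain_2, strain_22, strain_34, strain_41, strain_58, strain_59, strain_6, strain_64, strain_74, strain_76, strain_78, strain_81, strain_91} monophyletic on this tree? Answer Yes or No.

The MRCA of the listed taxa is the root, so the smallest clade containing them is the whole tree.
That clade also contains strain_17, strain_33, strain_47, strain_61, strain_83, strain_90, which are not in the proposed group, so the group is not monophyletic.

No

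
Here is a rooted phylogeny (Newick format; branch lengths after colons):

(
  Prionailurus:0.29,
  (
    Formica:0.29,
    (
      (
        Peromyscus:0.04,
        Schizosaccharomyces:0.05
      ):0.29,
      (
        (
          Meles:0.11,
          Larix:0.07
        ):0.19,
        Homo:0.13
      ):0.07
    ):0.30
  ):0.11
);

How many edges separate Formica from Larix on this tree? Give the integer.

5

The MRCA of Formica and Larix is the node subtending (Formica,((Peromyscus,Schizosaccharomyces),((Meles,Larix),Homo))).
From Formica up to that node: 1 branch. From Larix up to the same node: 4 branches. Total: 1 + 4 = 5.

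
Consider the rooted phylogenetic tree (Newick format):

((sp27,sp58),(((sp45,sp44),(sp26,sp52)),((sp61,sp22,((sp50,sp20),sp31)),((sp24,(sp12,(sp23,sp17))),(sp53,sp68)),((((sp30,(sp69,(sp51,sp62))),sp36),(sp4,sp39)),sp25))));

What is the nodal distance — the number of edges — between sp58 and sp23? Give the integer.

9

The MRCA of sp58 and sp23 is the root of the tree.
From sp58 up to that node: 2 branches. From sp23 up to the same node: 7 branches. Total: 2 + 7 = 9.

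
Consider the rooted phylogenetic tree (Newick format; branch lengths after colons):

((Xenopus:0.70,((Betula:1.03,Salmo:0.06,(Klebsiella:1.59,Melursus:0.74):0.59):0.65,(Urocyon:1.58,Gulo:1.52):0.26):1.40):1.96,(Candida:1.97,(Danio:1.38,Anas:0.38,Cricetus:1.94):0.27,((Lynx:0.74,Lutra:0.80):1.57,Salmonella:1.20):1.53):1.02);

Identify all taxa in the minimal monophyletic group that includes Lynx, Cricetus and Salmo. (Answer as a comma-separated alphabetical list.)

Tracing Lynx: it sits inside (Lynx,Lutra).
Tracing Cricetus: it sits inside (Danio,Anas,Cricetus).
Tracing Salmo: it sits inside (Betula,Salmo,(Klebsiella,Melursus)).
The smallest clade enclosing all 3 is the whole tree (their MRCA is the root), so the answer is all 14 tips in alphabetical order.

Anas, Betula, Candida, Cricetus, Danio, Gulo, Klebsiella, Lutra, Lynx, Melursus, Salmo, Salmonella, Urocyon, Xenopus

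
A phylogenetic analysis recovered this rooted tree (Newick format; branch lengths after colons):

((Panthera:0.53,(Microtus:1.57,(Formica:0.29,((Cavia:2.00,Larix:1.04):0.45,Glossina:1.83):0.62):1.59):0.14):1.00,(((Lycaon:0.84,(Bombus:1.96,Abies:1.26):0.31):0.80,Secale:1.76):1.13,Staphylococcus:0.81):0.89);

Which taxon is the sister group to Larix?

Cavia

Larix attaches to the tree at the node subtending (Cavia,Larix).
The other lineage descending from that same node — the sister group — is the single tip Cavia.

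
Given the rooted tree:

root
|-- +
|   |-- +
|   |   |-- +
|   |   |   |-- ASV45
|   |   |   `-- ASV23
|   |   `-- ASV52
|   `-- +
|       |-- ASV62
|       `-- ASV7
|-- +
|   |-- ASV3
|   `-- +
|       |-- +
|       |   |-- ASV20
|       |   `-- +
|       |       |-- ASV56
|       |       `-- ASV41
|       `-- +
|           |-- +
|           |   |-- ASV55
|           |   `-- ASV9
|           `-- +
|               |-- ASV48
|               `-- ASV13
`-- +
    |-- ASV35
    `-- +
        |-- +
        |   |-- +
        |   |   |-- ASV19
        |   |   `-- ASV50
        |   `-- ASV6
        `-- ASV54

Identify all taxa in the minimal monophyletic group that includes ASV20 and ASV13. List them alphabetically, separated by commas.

ASV13, ASV20, ASV41, ASV48, ASV55, ASV56, ASV9

Tracing ASV20: it sits inside (ASV20,(ASV56,ASV41)).
Tracing ASV13: it sits inside (ASV48,ASV13).
The smallest clade enclosing both is ((ASV20,(ASV56,ASV41)),((ASV55,ASV9),(ASV48,ASV13))); the answer is its 7 terminal taxa in alphabetical order.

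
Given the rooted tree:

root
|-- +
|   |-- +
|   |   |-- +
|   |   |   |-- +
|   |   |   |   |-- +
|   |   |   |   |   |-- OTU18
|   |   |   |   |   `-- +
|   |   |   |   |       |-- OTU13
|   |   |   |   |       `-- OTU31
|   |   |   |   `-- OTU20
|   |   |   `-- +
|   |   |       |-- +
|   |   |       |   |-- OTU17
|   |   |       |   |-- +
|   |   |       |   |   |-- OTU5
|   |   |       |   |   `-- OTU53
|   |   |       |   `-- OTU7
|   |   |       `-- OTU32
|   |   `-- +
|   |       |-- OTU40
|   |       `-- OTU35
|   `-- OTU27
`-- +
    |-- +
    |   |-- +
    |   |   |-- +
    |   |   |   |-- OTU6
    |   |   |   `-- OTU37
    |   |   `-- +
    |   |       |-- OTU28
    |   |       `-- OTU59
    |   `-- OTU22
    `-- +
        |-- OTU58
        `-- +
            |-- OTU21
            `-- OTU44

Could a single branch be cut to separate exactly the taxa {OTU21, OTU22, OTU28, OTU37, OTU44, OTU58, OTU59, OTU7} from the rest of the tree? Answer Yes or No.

The MRCA of the listed taxa is the root, so the smallest clade containing them is the whole tree.
That clade also contains OTU13, OTU17, OTU18, OTU20, OTU27, OTU31, OTU32, OTU35, OTU40, OTU5, OTU53, OTU6, which are not in the proposed group, so the group is not monophyletic.

No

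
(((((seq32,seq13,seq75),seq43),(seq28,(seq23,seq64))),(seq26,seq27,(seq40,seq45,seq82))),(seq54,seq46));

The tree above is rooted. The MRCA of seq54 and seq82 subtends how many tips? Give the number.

The MRCA of seq54 and seq82 is the root, so the clade is the entire tree.
That clade contains 14 terminal taxa: seq13, seq23, seq26, seq27, seq28, seq32, seq40, seq43, seq45, seq46, seq54, seq64, seq75, seq82.

14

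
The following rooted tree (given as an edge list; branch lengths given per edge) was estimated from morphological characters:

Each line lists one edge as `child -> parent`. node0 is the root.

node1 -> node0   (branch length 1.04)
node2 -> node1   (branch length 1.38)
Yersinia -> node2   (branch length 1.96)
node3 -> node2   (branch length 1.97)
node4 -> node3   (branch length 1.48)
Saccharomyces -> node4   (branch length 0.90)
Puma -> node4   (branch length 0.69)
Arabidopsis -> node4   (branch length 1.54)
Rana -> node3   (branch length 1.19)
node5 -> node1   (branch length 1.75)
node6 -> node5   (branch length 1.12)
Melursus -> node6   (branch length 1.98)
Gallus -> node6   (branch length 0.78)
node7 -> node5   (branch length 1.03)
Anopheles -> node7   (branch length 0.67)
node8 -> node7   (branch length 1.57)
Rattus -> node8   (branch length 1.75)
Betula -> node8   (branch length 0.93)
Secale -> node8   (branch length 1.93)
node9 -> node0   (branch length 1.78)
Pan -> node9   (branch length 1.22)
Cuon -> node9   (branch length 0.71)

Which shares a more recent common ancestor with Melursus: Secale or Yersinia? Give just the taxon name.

Secale

The MRCA of Melursus and Secale subtends ((Melursus,Gallus),(Anopheles,(Rattus,Betula,Secale))) (6 taxa).
The MRCA of Melursus and Yersinia subtends ((Yersinia,((Saccharomyces,Puma,Arabidopsis),Rana)),((Melursus,Gallus),(Anopheles,(Rattus,Betula,Secale)))) (11 taxa).
The first is nested inside the second, so Melursus shares a more recent common ancestor with Secale.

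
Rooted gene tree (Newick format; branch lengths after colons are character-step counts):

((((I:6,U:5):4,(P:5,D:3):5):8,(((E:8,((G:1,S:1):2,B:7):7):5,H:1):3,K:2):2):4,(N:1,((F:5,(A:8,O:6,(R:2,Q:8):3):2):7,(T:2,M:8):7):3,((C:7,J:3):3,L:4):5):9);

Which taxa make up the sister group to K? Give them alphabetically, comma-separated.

K attaches to the tree at the node subtending (((E,((G,S),B)),H),K).
The other lineage descending from that same node — the sister group — is ((E,((G,S),B)),H); its 5 tips in alphabetical order are the answer.

B, E, G, H, S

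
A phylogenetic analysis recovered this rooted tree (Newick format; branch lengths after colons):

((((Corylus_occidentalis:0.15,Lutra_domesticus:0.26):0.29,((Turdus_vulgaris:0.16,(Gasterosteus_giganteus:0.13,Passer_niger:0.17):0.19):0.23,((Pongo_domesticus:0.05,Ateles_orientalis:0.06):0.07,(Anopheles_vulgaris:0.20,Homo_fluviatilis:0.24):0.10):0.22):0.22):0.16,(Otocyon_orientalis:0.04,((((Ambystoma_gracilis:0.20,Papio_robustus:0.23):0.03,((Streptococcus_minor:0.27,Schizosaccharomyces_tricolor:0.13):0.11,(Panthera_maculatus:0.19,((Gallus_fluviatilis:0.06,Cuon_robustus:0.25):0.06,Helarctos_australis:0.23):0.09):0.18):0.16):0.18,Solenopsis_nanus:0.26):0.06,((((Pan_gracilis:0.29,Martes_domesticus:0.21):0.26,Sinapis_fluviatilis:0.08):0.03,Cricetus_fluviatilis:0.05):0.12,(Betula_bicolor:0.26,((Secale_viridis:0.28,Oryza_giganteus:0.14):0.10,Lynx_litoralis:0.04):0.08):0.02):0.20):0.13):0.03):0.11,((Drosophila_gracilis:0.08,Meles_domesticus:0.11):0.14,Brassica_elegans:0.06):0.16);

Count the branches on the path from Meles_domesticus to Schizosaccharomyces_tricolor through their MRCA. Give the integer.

The MRCA of Meles_domesticus and Schizosaccharomyces_tricolor is the root of the tree.
From Meles_domesticus up to that node: 3 branches. From Schizosaccharomyces_tricolor up to the same node: 8 branches. Total: 3 + 8 = 11.

11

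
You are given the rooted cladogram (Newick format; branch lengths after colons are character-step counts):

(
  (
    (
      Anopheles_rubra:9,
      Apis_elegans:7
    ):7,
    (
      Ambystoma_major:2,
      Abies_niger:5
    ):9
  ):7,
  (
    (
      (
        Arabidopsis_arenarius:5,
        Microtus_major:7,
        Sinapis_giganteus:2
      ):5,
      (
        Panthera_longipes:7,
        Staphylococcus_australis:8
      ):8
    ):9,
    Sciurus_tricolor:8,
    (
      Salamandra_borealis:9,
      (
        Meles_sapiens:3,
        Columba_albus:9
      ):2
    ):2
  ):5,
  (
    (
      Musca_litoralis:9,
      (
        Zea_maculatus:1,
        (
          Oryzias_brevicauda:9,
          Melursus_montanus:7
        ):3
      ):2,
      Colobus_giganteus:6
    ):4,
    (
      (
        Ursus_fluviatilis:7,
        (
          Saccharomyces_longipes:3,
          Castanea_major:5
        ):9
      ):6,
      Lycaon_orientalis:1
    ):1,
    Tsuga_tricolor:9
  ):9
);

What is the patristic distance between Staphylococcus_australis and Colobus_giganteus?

The path runs Staphylococcus_australis → … → MRCA → … → Colobus_giganteus; the MRCA is the root of the tree.
Branch lengths along that path: 8 + 8 + 9 + 5 + 9 + 4 + 6 = 49.

49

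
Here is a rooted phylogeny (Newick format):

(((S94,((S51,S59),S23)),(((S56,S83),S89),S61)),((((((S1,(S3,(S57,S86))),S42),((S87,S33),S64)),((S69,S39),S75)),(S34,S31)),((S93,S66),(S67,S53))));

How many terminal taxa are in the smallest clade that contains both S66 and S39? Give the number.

17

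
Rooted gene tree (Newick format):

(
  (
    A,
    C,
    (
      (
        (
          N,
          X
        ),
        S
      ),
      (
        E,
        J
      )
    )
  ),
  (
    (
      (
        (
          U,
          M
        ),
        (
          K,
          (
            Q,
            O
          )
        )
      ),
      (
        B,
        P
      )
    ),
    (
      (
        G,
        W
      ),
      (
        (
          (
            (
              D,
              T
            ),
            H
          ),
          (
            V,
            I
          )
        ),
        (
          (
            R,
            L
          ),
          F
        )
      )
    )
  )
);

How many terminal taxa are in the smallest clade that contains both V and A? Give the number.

The MRCA of V and A is the root, so the clade is the entire tree.
That clade contains 24 terminal taxa: A, B, C, D, E, F, G, H, I, J, K, L, M, N, O, P, Q, R, S, T, U, V, W, X.

24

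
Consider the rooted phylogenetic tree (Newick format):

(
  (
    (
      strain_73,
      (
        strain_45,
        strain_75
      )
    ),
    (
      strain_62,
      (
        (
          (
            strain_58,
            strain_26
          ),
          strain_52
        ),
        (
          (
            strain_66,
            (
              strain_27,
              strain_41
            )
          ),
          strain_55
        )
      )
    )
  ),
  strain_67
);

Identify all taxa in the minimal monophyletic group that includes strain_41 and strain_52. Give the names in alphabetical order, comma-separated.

Tracing strain_41: it sits inside (strain_27,strain_41).
Tracing strain_52: it sits inside ((strain_58,strain_26),strain_52).
The smallest clade enclosing both is (((strain_58,strain_26),strain_52),((strain_66,(strain_27,strain_41)),strain_55)); the answer is its 7 terminal taxa in alphabetical order.

strain_26, strain_27, strain_41, strain_52, strain_55, strain_58, strain_66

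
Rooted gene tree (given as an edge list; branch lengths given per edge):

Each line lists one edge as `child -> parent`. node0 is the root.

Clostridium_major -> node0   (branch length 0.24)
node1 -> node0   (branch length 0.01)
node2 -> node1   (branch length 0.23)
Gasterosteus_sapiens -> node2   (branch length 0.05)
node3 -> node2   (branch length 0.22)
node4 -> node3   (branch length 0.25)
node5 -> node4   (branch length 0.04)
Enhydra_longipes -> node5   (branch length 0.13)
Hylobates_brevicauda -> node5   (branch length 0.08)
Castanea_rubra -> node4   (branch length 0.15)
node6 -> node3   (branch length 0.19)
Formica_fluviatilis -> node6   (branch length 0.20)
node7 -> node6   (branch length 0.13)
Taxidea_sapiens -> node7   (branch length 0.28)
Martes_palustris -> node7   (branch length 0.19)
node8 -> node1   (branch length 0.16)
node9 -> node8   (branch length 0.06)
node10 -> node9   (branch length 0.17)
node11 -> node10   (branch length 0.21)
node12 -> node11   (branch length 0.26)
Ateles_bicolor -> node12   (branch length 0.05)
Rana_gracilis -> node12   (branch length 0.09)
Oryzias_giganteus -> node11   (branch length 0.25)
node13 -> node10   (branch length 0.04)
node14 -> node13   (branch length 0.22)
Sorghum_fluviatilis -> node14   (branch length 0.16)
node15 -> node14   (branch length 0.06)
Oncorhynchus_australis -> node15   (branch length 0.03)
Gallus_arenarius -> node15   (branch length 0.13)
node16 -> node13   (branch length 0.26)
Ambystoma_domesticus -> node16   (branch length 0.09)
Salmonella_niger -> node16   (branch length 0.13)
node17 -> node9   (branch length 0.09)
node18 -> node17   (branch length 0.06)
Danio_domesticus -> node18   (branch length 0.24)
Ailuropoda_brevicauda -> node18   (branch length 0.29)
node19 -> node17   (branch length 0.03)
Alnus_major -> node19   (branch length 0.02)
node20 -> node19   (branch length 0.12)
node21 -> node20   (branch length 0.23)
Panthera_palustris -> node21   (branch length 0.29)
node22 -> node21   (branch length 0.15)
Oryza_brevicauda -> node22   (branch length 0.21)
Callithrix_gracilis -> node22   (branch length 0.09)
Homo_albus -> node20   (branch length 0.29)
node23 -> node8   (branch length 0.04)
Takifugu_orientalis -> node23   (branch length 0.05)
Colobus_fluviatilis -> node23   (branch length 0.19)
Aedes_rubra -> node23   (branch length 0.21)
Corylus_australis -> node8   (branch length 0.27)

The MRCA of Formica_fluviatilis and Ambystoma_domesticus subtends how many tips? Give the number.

26

The MRCA of Formica_fluviatilis and Ambystoma_domesticus is the node subtending ((Gasterosteus_sapiens,(((Enhydra_longipes,Hylobates_brevicauda),Castanea_rubra),(Formica_fluviatilis,(Taxidea_sapiens,Martes_palustris)))),(((((Ateles_bicolor,Rana_gracilis),Oryzias_giganteus),((Sorghum_fluviatilis,(Oncorhynchus_australis,Gallus_arenarius)),(Ambystoma_domesticus,Salmonella_niger))),((Danio_domesticus,Ailuropoda_brevicauda),(Alnus_major,((Panthera_palustris,(Oryza_brevicauda,Callithrix_gracilis)),Homo_albus)))),(Takifugu_orientalis,Colobus_fluviatilis,Aedes_rubra),Corylus_australis)).
That clade contains 26 terminal taxa: Aedes_rubra, Ailuropoda_brevicauda, Alnus_major, Ambystoma_domesticus, Ateles_bicolor, Callithrix_gracilis, Castanea_rubra, Colobus_fluviatilis, Corylus_australis, Danio_domesticus, Enhydra_longipes, Formica_fluviatilis, Gallus_arenarius, Gasterosteus_sapiens, Homo_albus, Hylobates_brevicauda, Martes_palustris, Oncorhynchus_australis, Oryza_brevicauda, Oryzias_giganteus, Panthera_palustris, Rana_gracilis, Salmonella_niger, Sorghum_fluviatilis, Takifugu_orientalis, Taxidea_sapiens.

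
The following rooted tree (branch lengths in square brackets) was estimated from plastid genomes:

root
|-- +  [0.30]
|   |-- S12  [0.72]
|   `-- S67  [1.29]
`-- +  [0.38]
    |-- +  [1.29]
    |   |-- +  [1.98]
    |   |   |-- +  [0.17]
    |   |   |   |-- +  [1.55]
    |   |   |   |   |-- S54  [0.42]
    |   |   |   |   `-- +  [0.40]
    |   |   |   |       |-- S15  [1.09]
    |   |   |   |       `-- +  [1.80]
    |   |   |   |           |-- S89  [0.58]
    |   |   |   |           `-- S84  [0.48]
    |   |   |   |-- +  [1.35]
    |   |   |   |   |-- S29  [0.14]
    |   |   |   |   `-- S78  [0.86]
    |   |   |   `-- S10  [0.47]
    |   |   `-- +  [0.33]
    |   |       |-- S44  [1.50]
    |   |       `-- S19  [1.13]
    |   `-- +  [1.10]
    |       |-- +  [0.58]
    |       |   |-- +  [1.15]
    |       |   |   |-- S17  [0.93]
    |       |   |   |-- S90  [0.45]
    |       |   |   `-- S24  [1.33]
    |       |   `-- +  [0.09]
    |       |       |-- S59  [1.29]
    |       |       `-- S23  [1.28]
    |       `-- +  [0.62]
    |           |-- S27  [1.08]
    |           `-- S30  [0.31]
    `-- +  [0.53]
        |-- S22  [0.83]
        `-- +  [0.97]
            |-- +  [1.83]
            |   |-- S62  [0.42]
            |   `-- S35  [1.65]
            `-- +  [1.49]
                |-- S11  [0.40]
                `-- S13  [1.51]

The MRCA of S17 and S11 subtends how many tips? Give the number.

The MRCA of S17 and S11 is the node subtending (((((S54,(S15,(S89,S84))),(S29,S78),S10),(S44,S19)),(((S17,S90,S24),(S59,S23)),(S27,S30))),(S22,((S62,S35),(S11,S13)))).
That clade contains 21 terminal taxa: S10, S11, S13, S15, S17, S19, S22, S23, S24, S27, S29, S30, S35, S44, S54, S59, S62, S78, S84, S89, S90.

21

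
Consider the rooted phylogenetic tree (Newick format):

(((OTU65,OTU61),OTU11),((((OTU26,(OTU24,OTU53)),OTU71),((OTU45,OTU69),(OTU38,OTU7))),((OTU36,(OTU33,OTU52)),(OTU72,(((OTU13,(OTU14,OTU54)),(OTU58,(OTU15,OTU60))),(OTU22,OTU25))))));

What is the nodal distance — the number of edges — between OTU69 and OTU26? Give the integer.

The MRCA of OTU69 and OTU26 is the node subtending (((OTU26,(OTU24,OTU53)),OTU71),((OTU45,OTU69),(OTU38,OTU7))).
From OTU69 up to that node: 3 branches. From OTU26 up to the same node: 3 branches. Total: 3 + 3 = 6.

6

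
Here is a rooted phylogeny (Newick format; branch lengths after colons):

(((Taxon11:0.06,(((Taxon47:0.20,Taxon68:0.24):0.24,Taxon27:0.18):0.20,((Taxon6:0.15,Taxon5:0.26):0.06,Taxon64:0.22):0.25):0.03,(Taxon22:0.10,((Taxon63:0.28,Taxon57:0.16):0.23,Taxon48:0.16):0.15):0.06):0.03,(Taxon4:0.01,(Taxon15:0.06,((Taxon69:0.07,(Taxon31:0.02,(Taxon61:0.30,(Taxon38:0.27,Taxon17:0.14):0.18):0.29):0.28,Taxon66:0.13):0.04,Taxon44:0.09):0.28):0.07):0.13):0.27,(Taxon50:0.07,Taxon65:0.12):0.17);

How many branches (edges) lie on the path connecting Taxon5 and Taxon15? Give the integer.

The MRCA of Taxon5 and Taxon15 is the node subtending ((Taxon11,(((Taxon47,Taxon68),Taxon27),((Taxon6,Taxon5),Taxon64)),(Taxon22,((Taxon63,Taxon57),Taxon48))),(Taxon4,(Taxon15,((Taxon69,(Taxon31,(Taxon61,(Taxon38,Taxon17))),Taxon66),Taxon44)))).
From Taxon5 up to that node: 5 branches. From Taxon15 up to the same node: 3 branches. Total: 5 + 3 = 8.

8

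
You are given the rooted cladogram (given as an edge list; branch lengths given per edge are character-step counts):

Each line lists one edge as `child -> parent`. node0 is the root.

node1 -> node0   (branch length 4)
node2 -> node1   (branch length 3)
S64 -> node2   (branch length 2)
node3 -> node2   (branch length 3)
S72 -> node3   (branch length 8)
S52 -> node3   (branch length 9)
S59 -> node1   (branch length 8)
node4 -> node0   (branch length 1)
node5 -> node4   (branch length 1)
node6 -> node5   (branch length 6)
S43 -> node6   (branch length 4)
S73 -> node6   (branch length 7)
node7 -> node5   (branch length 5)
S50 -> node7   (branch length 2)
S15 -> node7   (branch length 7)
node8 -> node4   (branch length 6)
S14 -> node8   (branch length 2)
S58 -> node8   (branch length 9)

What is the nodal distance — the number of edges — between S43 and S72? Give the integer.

The MRCA of S43 and S72 is the root of the tree.
From S43 up to that node: 4 branches. From S72 up to the same node: 4 branches. Total: 4 + 4 = 8.

8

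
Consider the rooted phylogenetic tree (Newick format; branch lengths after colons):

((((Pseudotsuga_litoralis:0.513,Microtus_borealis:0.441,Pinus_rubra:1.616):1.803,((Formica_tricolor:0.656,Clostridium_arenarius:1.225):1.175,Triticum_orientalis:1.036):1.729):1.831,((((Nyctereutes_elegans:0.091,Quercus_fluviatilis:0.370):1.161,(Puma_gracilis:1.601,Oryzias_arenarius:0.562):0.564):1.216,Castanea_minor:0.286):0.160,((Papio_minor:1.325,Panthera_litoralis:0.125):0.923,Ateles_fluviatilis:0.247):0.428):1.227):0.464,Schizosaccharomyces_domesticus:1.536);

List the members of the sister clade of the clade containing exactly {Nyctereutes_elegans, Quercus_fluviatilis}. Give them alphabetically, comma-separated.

Oryzias_arenarius, Puma_gracilis

The clade containing exactly {Nyctereutes_elegans, Quercus_fluviatilis} attaches to the tree at the node subtending ((Nyctereutes_elegans,Quercus_fluviatilis),(Puma_gracilis,Oryzias_arenarius)).
The other lineage descending from that same node — the sister group — is (Puma_gracilis,Oryzias_arenarius); its 2 tips in alphabetical order are the answer.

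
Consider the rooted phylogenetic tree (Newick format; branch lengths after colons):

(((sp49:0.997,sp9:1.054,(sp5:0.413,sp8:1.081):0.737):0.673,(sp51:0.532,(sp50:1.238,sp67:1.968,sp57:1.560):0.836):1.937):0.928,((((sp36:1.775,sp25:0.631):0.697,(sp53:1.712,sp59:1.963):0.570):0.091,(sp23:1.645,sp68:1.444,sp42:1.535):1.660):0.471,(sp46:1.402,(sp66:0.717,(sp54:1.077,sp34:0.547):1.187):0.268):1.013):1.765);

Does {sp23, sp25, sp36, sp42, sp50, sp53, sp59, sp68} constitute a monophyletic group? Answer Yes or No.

No

The MRCA of the listed taxa is the root, so the smallest clade containing them is the whole tree.
That clade also contains sp34, sp46, sp49, sp5, sp51, sp54, sp57, sp66, sp67, sp8, sp9, which are not in the proposed group, so the group is not monophyletic.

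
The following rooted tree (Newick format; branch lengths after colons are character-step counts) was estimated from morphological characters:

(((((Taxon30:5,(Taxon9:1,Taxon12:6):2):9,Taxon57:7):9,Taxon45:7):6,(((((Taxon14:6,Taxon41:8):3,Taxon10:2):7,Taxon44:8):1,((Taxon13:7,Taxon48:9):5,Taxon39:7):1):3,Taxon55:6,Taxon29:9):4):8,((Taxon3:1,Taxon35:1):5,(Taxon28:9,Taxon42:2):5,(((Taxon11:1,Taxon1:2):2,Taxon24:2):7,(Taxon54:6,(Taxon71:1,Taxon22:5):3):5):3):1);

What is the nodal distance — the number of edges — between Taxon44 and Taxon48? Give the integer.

5

The MRCA of Taxon44 and Taxon48 is the node subtending ((((Taxon14,Taxon41),Taxon10),Taxon44),((Taxon13,Taxon48),Taxon39)).
From Taxon44 up to that node: 2 branches. From Taxon48 up to the same node: 3 branches. Total: 2 + 3 = 5.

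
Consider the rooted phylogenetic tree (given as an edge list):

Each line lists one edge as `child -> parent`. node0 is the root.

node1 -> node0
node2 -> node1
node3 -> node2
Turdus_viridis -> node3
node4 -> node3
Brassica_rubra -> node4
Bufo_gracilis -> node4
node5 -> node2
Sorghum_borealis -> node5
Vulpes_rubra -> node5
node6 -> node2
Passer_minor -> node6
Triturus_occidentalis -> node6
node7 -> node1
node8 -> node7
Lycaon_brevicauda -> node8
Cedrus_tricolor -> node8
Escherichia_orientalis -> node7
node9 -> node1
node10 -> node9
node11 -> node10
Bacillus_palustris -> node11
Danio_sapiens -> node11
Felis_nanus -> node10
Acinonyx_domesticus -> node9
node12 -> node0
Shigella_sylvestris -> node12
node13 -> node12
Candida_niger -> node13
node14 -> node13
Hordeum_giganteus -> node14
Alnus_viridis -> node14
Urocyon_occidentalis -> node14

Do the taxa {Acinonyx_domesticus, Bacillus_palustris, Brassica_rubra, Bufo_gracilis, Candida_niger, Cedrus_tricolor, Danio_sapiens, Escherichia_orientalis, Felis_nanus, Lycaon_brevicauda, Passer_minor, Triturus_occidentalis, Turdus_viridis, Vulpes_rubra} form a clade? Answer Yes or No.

The MRCA of the listed taxa is the root, so the smallest clade containing them is the whole tree.
That clade also contains Alnus_viridis, Hordeum_giganteus, Shigella_sylvestris, Sorghum_borealis, Urocyon_occidentalis, which are not in the proposed group, so the group is not monophyletic.

No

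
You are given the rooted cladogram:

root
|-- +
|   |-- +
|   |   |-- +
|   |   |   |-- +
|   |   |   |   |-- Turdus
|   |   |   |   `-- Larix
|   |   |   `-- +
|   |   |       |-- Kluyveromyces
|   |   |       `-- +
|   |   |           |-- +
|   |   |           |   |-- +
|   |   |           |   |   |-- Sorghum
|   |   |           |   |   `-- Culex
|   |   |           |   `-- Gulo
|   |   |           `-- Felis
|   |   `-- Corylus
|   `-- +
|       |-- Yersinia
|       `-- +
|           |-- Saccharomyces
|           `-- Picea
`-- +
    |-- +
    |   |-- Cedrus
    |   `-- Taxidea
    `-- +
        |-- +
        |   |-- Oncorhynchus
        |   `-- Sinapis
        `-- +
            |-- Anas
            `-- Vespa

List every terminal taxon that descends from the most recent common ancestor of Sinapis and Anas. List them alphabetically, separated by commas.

Tracing Sinapis: it sits inside (Oncorhynchus,Sinapis).
Tracing Anas: it sits inside (Anas,Vespa).
The smallest clade enclosing both is ((Oncorhynchus,Sinapis),(Anas,Vespa)); the answer is its 4 terminal taxa in alphabetical order.

Anas, Oncorhynchus, Sinapis, Vespa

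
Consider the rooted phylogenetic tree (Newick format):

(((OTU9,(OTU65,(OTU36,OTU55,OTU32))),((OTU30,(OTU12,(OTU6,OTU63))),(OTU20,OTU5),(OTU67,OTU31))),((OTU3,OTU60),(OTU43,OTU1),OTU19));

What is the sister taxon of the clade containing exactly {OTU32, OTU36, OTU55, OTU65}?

OTU9

The clade containing exactly {OTU32, OTU36, OTU55, OTU65} attaches to the tree at the node subtending (OTU9,(OTU65,(OTU36,OTU55,OTU32))).
The other lineage descending from that same node — the sister group — is the single tip OTU9.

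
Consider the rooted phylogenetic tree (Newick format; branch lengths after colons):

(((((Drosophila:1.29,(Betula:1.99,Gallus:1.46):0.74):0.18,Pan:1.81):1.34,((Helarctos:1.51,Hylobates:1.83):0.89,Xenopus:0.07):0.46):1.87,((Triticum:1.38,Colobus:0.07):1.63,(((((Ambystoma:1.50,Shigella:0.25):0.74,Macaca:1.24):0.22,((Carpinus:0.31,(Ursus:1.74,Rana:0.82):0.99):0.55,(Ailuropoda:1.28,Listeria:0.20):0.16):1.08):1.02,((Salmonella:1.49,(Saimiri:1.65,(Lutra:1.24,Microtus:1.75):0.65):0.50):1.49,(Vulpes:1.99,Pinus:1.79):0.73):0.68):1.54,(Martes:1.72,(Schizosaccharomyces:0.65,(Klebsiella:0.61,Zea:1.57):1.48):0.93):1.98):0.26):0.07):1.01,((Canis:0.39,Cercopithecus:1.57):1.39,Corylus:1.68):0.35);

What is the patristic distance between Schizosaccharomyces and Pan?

The path runs Schizosaccharomyces → … → MRCA → … → Pan; the MRCA is the node subtending ((((Drosophila,(Betula,Gallus)),Pan),((Helarctos,Hylobates),Xenopus)),((Triticum,Colobus),(((((Ambystoma,Shigella),Macaca),((Carpinus,(Ursus,Rana)),(Ailuropoda,Listeria))),((Salmonella,(Saimiri,(Lutra,Microtus))),(Vulpes,Pinus))),(Martes,(Schizosaccharomyces,(Klebsiella,Zea)))))).
Branch lengths along that path: 0.65 + 0.93 + 1.98 + 0.26 + 0.07 + 1.87 + 1.34 + 1.81 = 8.91.

8.91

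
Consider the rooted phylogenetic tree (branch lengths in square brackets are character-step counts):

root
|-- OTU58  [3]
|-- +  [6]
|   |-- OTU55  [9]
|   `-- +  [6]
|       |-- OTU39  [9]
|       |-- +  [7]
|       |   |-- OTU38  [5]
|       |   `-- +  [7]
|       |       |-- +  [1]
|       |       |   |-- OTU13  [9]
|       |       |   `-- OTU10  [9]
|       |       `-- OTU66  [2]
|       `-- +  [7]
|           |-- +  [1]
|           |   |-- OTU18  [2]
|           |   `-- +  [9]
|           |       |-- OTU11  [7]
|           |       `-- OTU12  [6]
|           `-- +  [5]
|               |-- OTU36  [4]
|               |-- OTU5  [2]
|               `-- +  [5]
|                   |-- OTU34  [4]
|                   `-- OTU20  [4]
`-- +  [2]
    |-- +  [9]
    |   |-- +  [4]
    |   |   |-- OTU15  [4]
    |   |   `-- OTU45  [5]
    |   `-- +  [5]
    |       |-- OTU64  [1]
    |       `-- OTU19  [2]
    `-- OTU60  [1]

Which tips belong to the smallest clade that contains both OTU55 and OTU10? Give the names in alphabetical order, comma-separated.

OTU10, OTU11, OTU12, OTU13, OTU18, OTU20, OTU34, OTU36, OTU38, OTU39, OTU5, OTU55, OTU66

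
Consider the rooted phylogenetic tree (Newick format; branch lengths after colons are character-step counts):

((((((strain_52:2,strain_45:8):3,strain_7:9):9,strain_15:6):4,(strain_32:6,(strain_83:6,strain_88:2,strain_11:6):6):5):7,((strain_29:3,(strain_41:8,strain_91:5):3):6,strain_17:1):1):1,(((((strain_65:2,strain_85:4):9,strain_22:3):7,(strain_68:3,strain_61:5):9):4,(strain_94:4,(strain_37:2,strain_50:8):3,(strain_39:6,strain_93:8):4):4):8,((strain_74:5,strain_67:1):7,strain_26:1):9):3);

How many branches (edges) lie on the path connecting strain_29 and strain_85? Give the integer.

10

The MRCA of strain_29 and strain_85 is the root of the tree.
From strain_29 up to that node: 4 branches. From strain_85 up to the same node: 6 branches. Total: 4 + 6 = 10.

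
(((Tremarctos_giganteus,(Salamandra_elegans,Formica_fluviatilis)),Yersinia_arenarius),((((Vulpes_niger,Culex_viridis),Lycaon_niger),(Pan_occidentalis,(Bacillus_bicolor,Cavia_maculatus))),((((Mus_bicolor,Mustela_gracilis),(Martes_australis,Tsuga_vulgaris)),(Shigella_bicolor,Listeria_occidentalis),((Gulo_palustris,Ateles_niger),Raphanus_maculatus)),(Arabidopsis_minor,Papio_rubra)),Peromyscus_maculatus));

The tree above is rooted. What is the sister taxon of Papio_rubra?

Arabidopsis_minor

Papio_rubra attaches to the tree at the node subtending (Arabidopsis_minor,Papio_rubra).
The other lineage descending from that same node — the sister group — is the single tip Arabidopsis_minor.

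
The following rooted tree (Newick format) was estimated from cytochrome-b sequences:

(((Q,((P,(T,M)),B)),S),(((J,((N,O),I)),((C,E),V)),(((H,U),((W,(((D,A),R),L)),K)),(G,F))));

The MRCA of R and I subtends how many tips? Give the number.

17

The MRCA of R and I is the node subtending (((J,((N,O),I)),((C,E),V)),(((H,U),((W,(((D,A),R),L)),K)),(G,F))).
That clade contains 17 terminal taxa: A, C, D, E, F, G, H, I, J, K, L, N, O, R, U, V, W.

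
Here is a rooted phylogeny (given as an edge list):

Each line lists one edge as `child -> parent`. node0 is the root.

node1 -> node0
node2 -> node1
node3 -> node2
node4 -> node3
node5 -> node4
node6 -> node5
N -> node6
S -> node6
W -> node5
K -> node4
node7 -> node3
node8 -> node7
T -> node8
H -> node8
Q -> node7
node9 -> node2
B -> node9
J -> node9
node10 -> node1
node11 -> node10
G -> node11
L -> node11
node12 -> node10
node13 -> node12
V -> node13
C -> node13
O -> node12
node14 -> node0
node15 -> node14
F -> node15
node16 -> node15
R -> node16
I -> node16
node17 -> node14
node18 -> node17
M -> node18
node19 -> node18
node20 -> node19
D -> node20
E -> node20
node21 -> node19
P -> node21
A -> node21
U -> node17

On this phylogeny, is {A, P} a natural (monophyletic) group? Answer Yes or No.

The most recent common ancestor of these taxa subtends (P,A).
That clade has exactly 2 tips — every listed taxon and nothing else — so the group is monophyletic.

Yes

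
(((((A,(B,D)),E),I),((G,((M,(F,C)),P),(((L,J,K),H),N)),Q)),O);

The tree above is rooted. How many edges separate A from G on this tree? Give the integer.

7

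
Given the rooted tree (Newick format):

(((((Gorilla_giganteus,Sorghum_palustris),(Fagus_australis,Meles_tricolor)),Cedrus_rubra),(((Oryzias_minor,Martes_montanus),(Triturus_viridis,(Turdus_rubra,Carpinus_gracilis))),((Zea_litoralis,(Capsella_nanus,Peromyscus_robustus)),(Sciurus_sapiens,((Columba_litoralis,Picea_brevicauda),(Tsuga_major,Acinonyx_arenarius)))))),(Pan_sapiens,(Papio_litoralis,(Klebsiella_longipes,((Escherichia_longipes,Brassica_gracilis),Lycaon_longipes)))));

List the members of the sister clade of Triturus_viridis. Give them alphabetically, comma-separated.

Triturus_viridis attaches to the tree at the node subtending (Triturus_viridis,(Turdus_rubra,Carpinus_gracilis)).
The other lineage descending from that same node — the sister group — is (Turdus_rubra,Carpinus_gracilis); its 2 tips in alphabetical order are the answer.

Carpinus_gracilis, Turdus_rubra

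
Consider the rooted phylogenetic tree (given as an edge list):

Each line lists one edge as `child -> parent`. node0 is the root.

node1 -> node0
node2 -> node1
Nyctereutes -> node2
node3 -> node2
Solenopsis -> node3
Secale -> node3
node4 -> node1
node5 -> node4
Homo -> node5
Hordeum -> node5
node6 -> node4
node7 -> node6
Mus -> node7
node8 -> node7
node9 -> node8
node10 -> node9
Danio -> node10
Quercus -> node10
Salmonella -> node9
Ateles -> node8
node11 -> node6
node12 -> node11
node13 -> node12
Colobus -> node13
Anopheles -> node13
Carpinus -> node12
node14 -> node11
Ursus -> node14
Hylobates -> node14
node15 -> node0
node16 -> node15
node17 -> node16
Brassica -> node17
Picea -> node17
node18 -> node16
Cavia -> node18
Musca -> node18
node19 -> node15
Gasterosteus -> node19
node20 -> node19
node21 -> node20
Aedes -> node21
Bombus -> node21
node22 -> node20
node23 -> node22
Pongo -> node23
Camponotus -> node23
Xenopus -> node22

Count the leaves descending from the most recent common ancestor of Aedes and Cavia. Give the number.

The MRCA of Aedes and Cavia is the node subtending (((Brassica,Picea),(Cavia,Musca)),(Gasterosteus,((Aedes,Bombus),((Pongo,Camponotus),Xenopus)))).
That clade contains 10 terminal taxa: Aedes, Bombus, Brassica, Camponotus, Cavia, Gasterosteus, Musca, Picea, Pongo, Xenopus.

10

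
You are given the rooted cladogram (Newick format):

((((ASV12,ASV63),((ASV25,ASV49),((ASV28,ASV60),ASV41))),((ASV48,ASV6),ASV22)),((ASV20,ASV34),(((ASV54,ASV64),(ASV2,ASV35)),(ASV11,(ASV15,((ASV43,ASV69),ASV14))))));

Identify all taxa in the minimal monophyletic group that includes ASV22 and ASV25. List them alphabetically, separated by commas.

Tracing ASV22: it sits inside ((ASV48,ASV6),ASV22).
Tracing ASV25: it sits inside (ASV25,ASV49).
The smallest clade enclosing both is (((ASV12,ASV63),((ASV25,ASV49),((ASV28,ASV60),ASV41))),((ASV48,ASV6),ASV22)); the answer is its 10 terminal taxa in alphabetical order.

ASV12, ASV22, ASV25, ASV28, ASV41, ASV48, ASV49, ASV6, ASV60, ASV63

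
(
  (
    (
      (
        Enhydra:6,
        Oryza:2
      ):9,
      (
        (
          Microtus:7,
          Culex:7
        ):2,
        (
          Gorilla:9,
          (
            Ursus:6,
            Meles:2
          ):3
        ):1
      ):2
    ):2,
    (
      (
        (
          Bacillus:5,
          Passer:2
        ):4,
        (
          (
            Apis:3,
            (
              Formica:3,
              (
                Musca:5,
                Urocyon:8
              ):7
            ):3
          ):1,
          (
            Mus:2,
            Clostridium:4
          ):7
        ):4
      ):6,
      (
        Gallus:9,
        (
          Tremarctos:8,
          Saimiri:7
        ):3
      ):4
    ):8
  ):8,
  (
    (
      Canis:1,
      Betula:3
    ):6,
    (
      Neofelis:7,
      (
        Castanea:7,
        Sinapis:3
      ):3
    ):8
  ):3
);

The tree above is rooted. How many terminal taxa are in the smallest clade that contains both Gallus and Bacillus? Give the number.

The MRCA of Gallus and Bacillus is the node subtending (((Bacillus,Passer),((Apis,(Formica,(Musca,Urocyon))),(Mus,Clostridium))),(Gallus,(Tremarctos,Saimiri))).
That clade contains 11 terminal taxa: Apis, Bacillus, Clostridium, Formica, Gallus, Mus, Musca, Passer, Saimiri, Tremarctos, Urocyon.

11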